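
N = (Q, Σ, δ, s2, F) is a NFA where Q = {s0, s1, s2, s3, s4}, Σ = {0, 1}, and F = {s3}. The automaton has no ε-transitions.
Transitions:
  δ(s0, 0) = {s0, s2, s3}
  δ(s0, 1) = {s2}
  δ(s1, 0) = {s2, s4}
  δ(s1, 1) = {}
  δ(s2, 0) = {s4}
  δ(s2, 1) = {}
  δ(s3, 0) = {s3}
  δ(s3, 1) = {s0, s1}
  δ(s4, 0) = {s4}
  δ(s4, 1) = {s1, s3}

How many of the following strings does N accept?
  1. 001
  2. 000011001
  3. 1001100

001: accepted
000011001: accepted
1001100: rejected

2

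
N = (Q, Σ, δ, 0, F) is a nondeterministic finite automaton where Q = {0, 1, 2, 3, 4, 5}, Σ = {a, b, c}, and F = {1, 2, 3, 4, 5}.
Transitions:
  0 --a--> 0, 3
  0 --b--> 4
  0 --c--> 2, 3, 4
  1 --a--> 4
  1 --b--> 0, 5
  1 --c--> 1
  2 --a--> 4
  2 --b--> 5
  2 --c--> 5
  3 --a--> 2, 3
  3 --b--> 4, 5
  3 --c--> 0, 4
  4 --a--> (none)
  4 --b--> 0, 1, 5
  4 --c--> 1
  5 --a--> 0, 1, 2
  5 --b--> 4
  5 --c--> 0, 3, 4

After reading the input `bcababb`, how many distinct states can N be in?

4

Start: {0}
read b: {4}
read c: {1}
read a: {4}
read b: {0, 1, 5}
read a: {0, 1, 2, 3, 4}
read b: {0, 1, 4, 5}
read b: {0, 1, 4, 5}
Final reachable set {0, 1, 4, 5} has 4 states.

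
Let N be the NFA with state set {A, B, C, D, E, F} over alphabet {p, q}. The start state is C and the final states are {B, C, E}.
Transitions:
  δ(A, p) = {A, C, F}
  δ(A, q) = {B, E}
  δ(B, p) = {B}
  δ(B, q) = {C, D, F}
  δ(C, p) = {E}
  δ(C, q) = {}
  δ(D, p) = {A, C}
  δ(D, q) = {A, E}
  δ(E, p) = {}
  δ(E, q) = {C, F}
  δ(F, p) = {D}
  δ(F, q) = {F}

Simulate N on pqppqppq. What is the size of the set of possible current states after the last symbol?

3

Start: {C}
read p: {E}
read q: {C, F}
read p: {D, E}
read p: {A, C}
read q: {B, E}
read p: {B}
read p: {B}
read q: {C, D, F}
Final reachable set {C, D, F} has 3 states.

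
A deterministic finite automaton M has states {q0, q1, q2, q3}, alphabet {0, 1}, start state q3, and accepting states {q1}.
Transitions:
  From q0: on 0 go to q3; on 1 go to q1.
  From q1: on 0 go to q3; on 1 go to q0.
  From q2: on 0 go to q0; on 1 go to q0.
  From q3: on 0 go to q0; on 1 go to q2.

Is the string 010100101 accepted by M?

accepted

q3 --0--> q0
q0 --1--> q1
q1 --0--> q3
q3 --1--> q2
q2 --0--> q0
q0 --0--> q3
q3 --1--> q2
q2 --0--> q0
q0 --1--> q1
End in state q1, which is an accepting state.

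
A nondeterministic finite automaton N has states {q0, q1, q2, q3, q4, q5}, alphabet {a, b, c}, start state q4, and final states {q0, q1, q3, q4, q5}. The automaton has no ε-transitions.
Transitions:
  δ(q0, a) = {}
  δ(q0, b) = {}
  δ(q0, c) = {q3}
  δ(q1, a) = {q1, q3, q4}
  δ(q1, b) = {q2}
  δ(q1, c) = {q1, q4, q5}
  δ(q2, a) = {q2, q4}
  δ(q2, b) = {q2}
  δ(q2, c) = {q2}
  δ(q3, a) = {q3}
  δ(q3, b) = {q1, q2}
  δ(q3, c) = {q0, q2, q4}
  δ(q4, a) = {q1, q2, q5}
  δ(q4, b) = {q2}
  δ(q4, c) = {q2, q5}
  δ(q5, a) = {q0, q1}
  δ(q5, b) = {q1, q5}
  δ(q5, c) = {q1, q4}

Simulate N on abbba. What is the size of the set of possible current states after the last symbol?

5

Start: {q4}
read a: {q1, q2, q5}
read b: {q1, q2, q5}
read b: {q1, q2, q5}
read b: {q1, q2, q5}
read a: {q0, q1, q2, q3, q4}
Final reachable set {q0, q1, q2, q3, q4} has 5 states.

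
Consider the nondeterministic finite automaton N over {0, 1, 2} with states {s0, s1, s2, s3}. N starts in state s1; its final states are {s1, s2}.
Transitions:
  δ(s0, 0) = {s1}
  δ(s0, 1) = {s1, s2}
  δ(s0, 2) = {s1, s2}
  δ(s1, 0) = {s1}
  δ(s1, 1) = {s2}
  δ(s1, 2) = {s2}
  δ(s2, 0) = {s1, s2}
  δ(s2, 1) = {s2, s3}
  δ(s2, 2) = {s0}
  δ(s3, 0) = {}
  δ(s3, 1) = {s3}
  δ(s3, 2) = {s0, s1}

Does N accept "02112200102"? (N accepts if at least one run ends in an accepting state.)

Start: {s1}
read 0: {s1}
read 2: {s2}
read 1: {s2, s3}
read 1: {s2, s3}
read 2: {s0, s1}
read 2: {s1, s2}
read 0: {s1, s2}
read 0: {s1, s2}
read 1: {s2, s3}
read 0: {s1, s2}
read 2: {s0, s2}
Reachable ∩ accepting = {s2} — nonempty.

accepted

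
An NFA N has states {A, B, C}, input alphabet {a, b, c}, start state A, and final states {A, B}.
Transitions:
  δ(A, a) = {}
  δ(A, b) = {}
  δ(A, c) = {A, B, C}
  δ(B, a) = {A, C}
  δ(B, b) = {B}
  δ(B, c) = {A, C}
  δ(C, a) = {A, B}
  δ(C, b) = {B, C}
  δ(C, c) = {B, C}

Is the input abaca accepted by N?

Start: {A}
read a: {}
The reachable set is empty and stays empty for the remaining 4 symbols.
Reachable ∩ accepting = {} — empty.

rejected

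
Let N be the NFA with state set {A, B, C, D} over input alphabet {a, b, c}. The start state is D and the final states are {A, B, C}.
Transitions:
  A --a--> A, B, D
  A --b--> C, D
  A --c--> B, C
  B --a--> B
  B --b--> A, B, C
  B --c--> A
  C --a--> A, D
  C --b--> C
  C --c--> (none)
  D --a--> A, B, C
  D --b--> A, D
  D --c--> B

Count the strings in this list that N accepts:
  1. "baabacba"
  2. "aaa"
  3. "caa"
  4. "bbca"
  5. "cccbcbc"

"baabacba": accepted
"aaa": accepted
"caa": accepted
"bbca": accepted
"cccbcbc": accepted

5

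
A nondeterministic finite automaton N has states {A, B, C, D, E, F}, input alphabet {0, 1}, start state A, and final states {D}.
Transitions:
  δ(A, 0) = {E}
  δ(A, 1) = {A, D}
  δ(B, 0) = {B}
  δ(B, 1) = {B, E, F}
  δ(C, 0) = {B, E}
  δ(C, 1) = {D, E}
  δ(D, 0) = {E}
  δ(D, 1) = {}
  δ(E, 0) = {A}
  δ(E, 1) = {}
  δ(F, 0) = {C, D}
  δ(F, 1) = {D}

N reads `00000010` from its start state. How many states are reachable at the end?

Start: {A}
read 0: {E}
read 0: {A}
read 0: {E}
read 0: {A}
read 0: {E}
read 0: {A}
read 1: {A, D}
read 0: {E}
Final reachable set {E} has 1 state.

1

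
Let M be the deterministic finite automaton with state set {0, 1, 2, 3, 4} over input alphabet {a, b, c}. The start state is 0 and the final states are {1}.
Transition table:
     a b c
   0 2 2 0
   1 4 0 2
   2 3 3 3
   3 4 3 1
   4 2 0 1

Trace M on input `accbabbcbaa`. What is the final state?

3

0 --a--> 2
2 --c--> 3
3 --c--> 1
1 --b--> 0
0 --a--> 2
2 --b--> 3
3 --b--> 3
3 --c--> 1
1 --b--> 0
0 --a--> 2
2 --a--> 3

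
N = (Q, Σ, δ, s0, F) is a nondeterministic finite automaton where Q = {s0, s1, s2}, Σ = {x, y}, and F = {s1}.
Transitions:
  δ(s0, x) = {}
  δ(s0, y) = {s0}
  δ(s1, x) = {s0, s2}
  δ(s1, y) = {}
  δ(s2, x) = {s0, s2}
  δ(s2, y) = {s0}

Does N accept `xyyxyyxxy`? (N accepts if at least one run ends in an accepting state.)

Start: {s0}
read x: {}
The reachable set is empty and stays empty for the remaining 8 symbols.
Reachable ∩ accepting = {} — empty.

rejected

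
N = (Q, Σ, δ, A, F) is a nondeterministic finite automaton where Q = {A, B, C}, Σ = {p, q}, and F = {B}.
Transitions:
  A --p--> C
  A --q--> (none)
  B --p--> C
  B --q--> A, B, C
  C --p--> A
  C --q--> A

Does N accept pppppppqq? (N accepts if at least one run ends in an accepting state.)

Start: {A}
read p: {C}
read p: {A}
read p: {C}
read p: {A}
read p: {C}
read p: {A}
read p: {C}
read q: {A}
read q: {}
Reachable ∩ accepting = {} — empty.

rejected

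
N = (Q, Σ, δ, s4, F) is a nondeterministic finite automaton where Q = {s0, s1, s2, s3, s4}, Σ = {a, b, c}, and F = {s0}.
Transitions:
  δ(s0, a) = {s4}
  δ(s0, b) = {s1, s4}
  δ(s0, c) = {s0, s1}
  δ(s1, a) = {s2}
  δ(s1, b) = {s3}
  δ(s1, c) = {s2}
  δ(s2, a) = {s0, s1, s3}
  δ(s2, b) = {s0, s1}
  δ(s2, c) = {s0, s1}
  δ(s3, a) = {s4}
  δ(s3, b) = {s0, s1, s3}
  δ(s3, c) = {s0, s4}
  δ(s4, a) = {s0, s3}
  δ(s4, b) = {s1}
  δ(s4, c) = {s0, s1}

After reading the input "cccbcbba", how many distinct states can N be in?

4

Start: {s4}
read c: {s0, s1}
read c: {s0, s1, s2}
read c: {s0, s1, s2}
read b: {s0, s1, s3, s4}
read c: {s0, s1, s2, s4}
read b: {s0, s1, s3, s4}
read b: {s0, s1, s3, s4}
read a: {s0, s2, s3, s4}
Final reachable set {s0, s2, s3, s4} has 4 states.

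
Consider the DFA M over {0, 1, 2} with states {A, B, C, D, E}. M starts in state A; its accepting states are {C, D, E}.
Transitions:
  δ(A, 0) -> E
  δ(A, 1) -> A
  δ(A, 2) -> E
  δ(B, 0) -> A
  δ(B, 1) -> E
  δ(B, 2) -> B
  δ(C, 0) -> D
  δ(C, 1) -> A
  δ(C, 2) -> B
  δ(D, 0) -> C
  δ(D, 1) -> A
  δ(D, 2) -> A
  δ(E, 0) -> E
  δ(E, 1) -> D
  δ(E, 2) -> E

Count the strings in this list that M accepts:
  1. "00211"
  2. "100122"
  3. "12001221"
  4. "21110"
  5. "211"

3

"00211": rejected
"100122": accepted
"12001221": accepted
"21110": accepted
"211": rejected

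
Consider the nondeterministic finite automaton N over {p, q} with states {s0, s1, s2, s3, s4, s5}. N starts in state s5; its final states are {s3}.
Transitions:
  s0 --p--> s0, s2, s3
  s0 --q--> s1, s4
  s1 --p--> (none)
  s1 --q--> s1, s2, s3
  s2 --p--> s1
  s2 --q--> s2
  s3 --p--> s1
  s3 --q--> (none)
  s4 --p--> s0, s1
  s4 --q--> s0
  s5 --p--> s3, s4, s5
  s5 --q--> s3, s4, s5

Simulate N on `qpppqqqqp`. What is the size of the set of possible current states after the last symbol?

Start: {s5}
read q: {s3, s4, s5}
read p: {s0, s1, s3, s4, s5}
read p: {s0, s1, s2, s3, s4, s5}
read p: {s0, s1, s2, s3, s4, s5}
read q: {s0, s1, s2, s3, s4, s5}
read q: {s0, s1, s2, s3, s4, s5}
read q: {s0, s1, s2, s3, s4, s5}
read q: {s0, s1, s2, s3, s4, s5}
read p: {s0, s1, s2, s3, s4, s5}
Final reachable set {s0, s1, s2, s3, s4, s5} has 6 states.

6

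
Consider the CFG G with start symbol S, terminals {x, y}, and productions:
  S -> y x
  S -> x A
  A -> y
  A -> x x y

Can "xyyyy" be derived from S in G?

no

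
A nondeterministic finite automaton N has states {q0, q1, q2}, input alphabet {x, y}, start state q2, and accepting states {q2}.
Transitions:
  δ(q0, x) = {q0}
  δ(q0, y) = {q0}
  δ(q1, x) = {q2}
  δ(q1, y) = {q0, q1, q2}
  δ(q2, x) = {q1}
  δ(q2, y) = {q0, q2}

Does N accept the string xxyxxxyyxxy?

accepted

Start: {q2}
read x: {q1}
read x: {q2}
read y: {q0, q2}
read x: {q0, q1}
read x: {q0, q2}
read x: {q0, q1}
read y: {q0, q1, q2}
read y: {q0, q1, q2}
read x: {q0, q1, q2}
read x: {q0, q1, q2}
read y: {q0, q1, q2}
Reachable ∩ accepting = {q2} — nonempty.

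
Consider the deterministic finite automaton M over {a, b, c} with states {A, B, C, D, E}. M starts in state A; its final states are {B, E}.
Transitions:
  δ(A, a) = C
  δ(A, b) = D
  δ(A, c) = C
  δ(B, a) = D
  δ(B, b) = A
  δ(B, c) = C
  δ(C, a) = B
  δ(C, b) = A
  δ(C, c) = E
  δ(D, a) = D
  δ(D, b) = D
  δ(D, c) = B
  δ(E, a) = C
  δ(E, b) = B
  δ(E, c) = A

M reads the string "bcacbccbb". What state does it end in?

A --b--> D
D --c--> B
B --a--> D
D --c--> B
B --b--> A
A --c--> C
C --c--> E
E --b--> B
B --b--> A

A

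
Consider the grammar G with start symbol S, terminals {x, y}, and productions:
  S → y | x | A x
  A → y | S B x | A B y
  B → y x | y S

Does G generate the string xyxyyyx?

no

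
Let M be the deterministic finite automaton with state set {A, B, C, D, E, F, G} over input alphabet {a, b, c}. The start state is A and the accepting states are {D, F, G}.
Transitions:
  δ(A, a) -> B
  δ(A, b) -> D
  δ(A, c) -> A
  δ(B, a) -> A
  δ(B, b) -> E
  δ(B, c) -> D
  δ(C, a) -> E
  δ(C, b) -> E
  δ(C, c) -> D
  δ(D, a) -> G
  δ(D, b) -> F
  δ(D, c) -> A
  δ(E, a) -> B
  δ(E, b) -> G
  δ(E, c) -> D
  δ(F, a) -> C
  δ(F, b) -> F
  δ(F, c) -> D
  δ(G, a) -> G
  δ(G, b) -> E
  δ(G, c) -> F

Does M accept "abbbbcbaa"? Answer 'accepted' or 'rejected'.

rejected

A --a--> B
B --b--> E
E --b--> G
G --b--> E
E --b--> G
G --c--> F
F --b--> F
F --a--> C
C --a--> E
End in state E, which is not an accepting state.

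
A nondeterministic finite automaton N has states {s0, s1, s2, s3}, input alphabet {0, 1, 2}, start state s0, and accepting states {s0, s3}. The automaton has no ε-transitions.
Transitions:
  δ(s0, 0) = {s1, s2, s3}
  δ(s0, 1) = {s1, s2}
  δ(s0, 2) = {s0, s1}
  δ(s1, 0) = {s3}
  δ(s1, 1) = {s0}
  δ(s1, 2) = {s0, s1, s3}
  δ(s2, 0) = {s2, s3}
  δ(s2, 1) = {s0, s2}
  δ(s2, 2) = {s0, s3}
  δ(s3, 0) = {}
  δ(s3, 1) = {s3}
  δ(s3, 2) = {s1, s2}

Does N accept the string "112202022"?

Start: {s0}
read 1: {s1, s2}
read 1: {s0, s2}
read 2: {s0, s1, s3}
read 2: {s0, s1, s2, s3}
read 0: {s1, s2, s3}
read 2: {s0, s1, s2, s3}
read 0: {s1, s2, s3}
read 2: {s0, s1, s2, s3}
read 2: {s0, s1, s2, s3}
Reachable ∩ accepting = {s0, s3} — nonempty.

accepted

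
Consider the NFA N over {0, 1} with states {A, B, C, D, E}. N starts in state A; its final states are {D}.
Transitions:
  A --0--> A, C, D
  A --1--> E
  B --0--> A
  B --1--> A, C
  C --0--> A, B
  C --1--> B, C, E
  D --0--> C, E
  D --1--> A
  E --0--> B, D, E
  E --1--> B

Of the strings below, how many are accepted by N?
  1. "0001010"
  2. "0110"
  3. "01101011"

"0001010": accepted
"0110": accepted
"01101011": rejected

2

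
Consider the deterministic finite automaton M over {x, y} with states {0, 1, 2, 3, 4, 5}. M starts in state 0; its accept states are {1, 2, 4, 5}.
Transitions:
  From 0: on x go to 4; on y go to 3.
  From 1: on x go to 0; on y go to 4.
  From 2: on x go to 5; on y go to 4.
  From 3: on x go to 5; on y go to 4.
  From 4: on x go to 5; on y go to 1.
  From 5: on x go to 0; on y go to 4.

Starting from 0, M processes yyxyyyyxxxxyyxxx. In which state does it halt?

4

0 --y--> 3
3 --y--> 4
4 --x--> 5
5 --y--> 4
4 --y--> 1
1 --y--> 4
4 --y--> 1
1 --x--> 0
0 --x--> 4
4 --x--> 5
5 --x--> 0
0 --y--> 3
3 --y--> 4
4 --x--> 5
5 --x--> 0
0 --x--> 4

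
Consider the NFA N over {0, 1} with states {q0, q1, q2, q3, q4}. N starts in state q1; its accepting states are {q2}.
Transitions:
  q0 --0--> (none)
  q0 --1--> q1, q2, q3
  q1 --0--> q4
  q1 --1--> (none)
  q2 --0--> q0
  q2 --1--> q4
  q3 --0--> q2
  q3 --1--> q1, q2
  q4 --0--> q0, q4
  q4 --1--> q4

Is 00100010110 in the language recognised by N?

rejected

Start: {q1}
read 0: {q4}
read 0: {q0, q4}
read 1: {q1, q2, q3, q4}
read 0: {q0, q2, q4}
read 0: {q0, q4}
read 0: {q0, q4}
read 1: {q1, q2, q3, q4}
read 0: {q0, q2, q4}
read 1: {q1, q2, q3, q4}
read 1: {q1, q2, q4}
read 0: {q0, q4}
Reachable ∩ accepting = {} — empty.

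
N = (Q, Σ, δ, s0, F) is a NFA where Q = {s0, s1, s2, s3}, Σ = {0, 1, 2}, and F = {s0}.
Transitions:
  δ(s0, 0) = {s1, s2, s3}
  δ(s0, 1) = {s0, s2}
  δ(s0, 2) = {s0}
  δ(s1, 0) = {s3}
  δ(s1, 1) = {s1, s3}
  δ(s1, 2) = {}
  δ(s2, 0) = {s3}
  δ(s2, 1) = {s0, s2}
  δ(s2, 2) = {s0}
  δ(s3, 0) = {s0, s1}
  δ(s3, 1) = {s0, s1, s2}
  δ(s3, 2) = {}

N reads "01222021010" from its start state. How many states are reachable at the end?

4

Start: {s0}
read 0: {s1, s2, s3}
read 1: {s0, s1, s2, s3}
read 2: {s0}
read 2: {s0}
read 2: {s0}
read 0: {s1, s2, s3}
read 2: {s0}
read 1: {s0, s2}
read 0: {s1, s2, s3}
read 1: {s0, s1, s2, s3}
read 0: {s0, s1, s2, s3}
Final reachable set {s0, s1, s2, s3} has 4 states.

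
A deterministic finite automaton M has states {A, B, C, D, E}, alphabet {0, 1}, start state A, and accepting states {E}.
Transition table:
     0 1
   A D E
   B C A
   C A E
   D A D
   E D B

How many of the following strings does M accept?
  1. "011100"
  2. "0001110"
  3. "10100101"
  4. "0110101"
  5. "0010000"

"011100": rejected
"0001110": rejected
"10100101": accepted
"0110101": rejected
"0010000": rejected

1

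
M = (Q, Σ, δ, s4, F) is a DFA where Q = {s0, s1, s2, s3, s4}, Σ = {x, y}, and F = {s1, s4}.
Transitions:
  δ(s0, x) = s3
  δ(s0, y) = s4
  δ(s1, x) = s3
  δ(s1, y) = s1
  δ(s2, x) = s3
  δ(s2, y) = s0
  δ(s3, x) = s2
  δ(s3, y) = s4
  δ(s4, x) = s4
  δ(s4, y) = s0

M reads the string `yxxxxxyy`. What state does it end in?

s0

s4 --y--> s0
s0 --x--> s3
s3 --x--> s2
s2 --x--> s3
s3 --x--> s2
s2 --x--> s3
s3 --y--> s4
s4 --y--> s0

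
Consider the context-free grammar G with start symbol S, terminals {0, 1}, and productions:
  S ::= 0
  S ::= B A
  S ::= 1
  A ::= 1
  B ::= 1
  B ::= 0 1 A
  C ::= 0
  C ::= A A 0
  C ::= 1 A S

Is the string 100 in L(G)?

no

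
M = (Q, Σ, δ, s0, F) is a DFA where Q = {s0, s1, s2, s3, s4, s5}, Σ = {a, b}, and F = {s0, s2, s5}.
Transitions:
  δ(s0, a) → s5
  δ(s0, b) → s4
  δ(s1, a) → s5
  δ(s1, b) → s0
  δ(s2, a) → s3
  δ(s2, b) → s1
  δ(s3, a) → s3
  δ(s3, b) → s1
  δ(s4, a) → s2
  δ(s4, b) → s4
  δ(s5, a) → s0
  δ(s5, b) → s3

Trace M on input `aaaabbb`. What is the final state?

s4

s0 --a--> s5
s5 --a--> s0
s0 --a--> s5
s5 --a--> s0
s0 --b--> s4
s4 --b--> s4
s4 --b--> s4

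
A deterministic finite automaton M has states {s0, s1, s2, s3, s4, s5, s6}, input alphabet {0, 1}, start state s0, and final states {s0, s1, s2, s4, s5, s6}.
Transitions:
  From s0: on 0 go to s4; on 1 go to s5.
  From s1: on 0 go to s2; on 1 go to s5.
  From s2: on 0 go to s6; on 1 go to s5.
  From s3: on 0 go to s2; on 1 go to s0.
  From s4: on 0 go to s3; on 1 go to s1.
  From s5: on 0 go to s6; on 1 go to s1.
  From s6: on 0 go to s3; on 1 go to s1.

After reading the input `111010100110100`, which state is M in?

s0 --1--> s5
s5 --1--> s1
s1 --1--> s5
s5 --0--> s6
s6 --1--> s1
s1 --0--> s2
s2 --1--> s5
s5 --0--> s6
s6 --0--> s3
s3 --1--> s0
s0 --1--> s5
s5 --0--> s6
s6 --1--> s1
s1 --0--> s2
s2 --0--> s6

s6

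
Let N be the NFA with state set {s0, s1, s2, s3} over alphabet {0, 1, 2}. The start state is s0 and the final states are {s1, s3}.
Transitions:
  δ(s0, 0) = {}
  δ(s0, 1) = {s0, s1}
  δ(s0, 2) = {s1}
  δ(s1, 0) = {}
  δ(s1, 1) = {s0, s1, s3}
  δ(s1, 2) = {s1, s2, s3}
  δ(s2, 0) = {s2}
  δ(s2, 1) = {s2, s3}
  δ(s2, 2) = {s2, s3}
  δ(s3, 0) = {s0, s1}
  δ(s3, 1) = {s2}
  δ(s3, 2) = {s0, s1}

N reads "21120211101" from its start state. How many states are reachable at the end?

4

Start: {s0}
read 2: {s1}
read 1: {s0, s1, s3}
read 1: {s0, s1, s2, s3}
read 2: {s0, s1, s2, s3}
read 0: {s0, s1, s2}
read 2: {s1, s2, s3}
read 1: {s0, s1, s2, s3}
read 1: {s0, s1, s2, s3}
read 1: {s0, s1, s2, s3}
read 0: {s0, s1, s2}
read 1: {s0, s1, s2, s3}
Final reachable set {s0, s1, s2, s3} has 4 states.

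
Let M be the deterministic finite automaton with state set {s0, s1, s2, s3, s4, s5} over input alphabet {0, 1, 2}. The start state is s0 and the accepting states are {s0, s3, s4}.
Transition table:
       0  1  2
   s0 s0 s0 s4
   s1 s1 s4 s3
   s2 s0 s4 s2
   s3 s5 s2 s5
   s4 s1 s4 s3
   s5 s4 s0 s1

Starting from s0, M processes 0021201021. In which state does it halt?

s0 --0--> s0
s0 --0--> s0
s0 --2--> s4
s4 --1--> s4
s4 --2--> s3
s3 --0--> s5
s5 --1--> s0
s0 --0--> s0
s0 --2--> s4
s4 --1--> s4

s4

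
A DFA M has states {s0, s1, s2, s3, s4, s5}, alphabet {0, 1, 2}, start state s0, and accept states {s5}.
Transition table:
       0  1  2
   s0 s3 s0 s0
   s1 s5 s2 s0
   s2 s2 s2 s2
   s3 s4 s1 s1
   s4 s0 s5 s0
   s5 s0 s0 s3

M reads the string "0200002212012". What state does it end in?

s0

s0 --0--> s3
s3 --2--> s1
s1 --0--> s5
s5 --0--> s0
s0 --0--> s3
s3 --0--> s4
s4 --2--> s0
s0 --2--> s0
s0 --1--> s0
s0 --2--> s0
s0 --0--> s3
s3 --1--> s1
s1 --2--> s0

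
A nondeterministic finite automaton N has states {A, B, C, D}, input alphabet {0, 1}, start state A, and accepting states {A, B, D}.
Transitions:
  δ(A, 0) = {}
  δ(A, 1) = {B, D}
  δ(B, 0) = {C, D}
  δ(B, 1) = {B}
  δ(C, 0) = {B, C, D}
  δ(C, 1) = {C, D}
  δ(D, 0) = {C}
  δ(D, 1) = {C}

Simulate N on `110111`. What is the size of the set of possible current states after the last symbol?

Start: {A}
read 1: {B, D}
read 1: {B, C}
read 0: {B, C, D}
read 1: {B, C, D}
read 1: {B, C, D}
read 1: {B, C, D}
Final reachable set {B, C, D} has 3 states.

3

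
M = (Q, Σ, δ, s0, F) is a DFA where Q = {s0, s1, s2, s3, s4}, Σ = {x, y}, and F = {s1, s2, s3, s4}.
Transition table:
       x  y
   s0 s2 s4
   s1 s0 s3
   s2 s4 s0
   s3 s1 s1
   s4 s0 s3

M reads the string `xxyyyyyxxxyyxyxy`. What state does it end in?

s0 --x--> s2
s2 --x--> s4
s4 --y--> s3
s3 --y--> s1
s1 --y--> s3
s3 --y--> s1
s1 --y--> s3
s3 --x--> s1
s1 --x--> s0
s0 --x--> s2
s2 --y--> s0
s0 --y--> s4
s4 --x--> s0
s0 --y--> s4
s4 --x--> s0
s0 --y--> s4

s4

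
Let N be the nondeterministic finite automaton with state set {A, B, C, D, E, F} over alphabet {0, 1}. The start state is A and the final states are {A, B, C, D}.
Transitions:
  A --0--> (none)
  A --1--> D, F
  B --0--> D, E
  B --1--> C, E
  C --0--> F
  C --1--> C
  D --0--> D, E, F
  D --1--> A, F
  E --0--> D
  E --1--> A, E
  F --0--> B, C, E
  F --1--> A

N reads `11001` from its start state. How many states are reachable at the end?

3

Start: {A}
read 1: {D, F}
read 1: {A, F}
read 0: {B, C, E}
read 0: {D, E, F}
read 1: {A, E, F}
Final reachable set {A, E, F} has 3 states.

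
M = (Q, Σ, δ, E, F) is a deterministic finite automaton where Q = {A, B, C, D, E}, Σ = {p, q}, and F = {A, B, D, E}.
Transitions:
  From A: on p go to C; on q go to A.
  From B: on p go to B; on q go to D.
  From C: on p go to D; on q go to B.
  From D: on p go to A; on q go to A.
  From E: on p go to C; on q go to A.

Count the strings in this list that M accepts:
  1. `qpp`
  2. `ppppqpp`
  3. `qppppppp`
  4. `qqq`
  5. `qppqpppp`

`qpp`: accepted
`ppppqpp`: accepted
`qppppppp`: rejected
`qqq`: accepted
`qppqpppp`: rejected

3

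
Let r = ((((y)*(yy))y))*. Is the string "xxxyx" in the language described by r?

no

xxxyx cannot be split into zero or more pieces each matching (((y)*(yy))y).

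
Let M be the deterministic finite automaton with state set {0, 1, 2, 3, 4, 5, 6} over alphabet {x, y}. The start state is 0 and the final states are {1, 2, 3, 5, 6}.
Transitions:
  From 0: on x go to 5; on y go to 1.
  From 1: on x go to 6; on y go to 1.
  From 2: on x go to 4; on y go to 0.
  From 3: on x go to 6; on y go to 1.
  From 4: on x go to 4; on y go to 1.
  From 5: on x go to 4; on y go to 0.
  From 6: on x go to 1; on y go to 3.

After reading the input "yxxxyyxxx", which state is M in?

6

0 --y--> 1
1 --x--> 6
6 --x--> 1
1 --x--> 6
6 --y--> 3
3 --y--> 1
1 --x--> 6
6 --x--> 1
1 --x--> 6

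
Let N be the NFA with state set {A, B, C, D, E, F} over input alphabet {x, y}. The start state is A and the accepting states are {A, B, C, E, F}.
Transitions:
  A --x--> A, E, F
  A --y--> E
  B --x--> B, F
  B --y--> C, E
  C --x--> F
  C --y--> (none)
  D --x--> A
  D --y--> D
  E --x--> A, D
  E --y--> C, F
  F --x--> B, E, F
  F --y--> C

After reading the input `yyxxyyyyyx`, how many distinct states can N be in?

1

Start: {A}
read y: {E}
read y: {C, F}
read x: {B, E, F}
read x: {A, B, D, E, F}
read y: {C, D, E, F}
read y: {C, D, F}
read y: {C, D}
read y: {D}
read y: {D}
read x: {A}
Final reachable set {A} has 1 state.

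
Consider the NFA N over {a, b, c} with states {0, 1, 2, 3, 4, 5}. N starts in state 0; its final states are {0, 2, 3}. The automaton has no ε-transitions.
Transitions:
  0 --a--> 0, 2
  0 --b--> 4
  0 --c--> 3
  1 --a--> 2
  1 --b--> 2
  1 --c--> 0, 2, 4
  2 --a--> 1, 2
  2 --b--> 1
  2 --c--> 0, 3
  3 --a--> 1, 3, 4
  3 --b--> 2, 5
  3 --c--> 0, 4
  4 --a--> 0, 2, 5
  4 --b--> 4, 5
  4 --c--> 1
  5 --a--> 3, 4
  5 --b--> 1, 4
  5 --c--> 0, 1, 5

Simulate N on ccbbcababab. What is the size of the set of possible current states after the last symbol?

Start: {0}
read c: {3}
read c: {0, 4}
read b: {4, 5}
read b: {1, 4, 5}
read c: {0, 1, 2, 4, 5}
read a: {0, 1, 2, 3, 4, 5}
read b: {1, 2, 4, 5}
read a: {0, 1, 2, 3, 4, 5}
read b: {1, 2, 4, 5}
read a: {0, 1, 2, 3, 4, 5}
read b: {1, 2, 4, 5}
Final reachable set {1, 2, 4, 5} has 4 states.

4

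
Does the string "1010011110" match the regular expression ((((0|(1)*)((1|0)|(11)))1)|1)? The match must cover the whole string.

no

Neither (((0|(1)*)((1|0)|(11)))1) nor 1 matches 1010011110.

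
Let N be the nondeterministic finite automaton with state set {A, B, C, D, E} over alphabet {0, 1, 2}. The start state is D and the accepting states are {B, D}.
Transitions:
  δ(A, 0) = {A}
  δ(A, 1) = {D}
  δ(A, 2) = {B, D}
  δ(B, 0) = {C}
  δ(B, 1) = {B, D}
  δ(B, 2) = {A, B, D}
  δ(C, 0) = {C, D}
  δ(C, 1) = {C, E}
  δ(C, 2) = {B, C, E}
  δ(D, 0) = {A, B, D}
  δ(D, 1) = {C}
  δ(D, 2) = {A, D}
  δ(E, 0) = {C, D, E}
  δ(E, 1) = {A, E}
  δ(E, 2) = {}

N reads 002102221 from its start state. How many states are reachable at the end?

Start: {D}
read 0: {A, B, D}
read 0: {A, B, C, D}
read 2: {A, B, C, D, E}
read 1: {A, B, C, D, E}
read 0: {A, B, C, D, E}
read 2: {A, B, C, D, E}
read 2: {A, B, C, D, E}
read 2: {A, B, C, D, E}
read 1: {A, B, C, D, E}
Final reachable set {A, B, C, D, E} has 5 states.

5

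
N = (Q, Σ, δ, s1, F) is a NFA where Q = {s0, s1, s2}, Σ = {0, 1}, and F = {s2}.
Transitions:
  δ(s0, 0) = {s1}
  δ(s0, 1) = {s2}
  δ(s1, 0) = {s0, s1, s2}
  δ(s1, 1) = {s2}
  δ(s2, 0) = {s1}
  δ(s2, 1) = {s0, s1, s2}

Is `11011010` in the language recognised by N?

Start: {s1}
read 1: {s2}
read 1: {s0, s1, s2}
read 0: {s0, s1, s2}
read 1: {s0, s1, s2}
read 1: {s0, s1, s2}
read 0: {s0, s1, s2}
read 1: {s0, s1, s2}
read 0: {s0, s1, s2}
Reachable ∩ accepting = {s2} — nonempty.

accepted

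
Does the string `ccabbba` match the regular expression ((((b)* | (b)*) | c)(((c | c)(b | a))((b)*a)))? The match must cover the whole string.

yes

Split as c·cabbba: (((b)*|(b)*)|c) matches c and (((c|c)(b|a))((b)*a)) matches cabbba.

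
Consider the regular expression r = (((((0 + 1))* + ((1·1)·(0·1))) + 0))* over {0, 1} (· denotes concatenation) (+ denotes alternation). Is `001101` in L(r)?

yes

Split into 6 pieces 0 · 0 · 1 · 1 · 0 · 1; each matches ((((0+1))*+((1·1)·(0·1)))+0).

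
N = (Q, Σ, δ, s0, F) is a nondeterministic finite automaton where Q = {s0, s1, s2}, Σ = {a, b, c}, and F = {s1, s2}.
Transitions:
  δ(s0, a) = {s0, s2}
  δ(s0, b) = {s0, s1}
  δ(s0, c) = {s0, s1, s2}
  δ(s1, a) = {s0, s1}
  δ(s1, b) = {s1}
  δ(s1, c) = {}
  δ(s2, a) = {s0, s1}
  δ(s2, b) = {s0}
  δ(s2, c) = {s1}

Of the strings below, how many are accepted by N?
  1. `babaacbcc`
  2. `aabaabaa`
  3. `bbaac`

3

`babaacbcc`: accepted
`aabaabaa`: accepted
`bbaac`: accepted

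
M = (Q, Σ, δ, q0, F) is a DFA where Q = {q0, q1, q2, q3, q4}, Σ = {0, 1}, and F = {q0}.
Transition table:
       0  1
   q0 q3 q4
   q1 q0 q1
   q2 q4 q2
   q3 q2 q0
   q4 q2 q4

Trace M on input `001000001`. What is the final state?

q4

q0 --0--> q3
q3 --0--> q2
q2 --1--> q2
q2 --0--> q4
q4 --0--> q2
q2 --0--> q4
q4 --0--> q2
q2 --0--> q4
q4 --1--> q4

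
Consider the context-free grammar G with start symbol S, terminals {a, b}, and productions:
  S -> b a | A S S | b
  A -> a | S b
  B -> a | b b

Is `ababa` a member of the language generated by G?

yes

S ⇒ ASS ⇒ aSS ⇒ abaS ⇒ ababa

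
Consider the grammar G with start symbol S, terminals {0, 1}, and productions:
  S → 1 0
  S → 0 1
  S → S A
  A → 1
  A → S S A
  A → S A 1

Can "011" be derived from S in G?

S ⇒ SA ⇒ 01A ⇒ 011

yes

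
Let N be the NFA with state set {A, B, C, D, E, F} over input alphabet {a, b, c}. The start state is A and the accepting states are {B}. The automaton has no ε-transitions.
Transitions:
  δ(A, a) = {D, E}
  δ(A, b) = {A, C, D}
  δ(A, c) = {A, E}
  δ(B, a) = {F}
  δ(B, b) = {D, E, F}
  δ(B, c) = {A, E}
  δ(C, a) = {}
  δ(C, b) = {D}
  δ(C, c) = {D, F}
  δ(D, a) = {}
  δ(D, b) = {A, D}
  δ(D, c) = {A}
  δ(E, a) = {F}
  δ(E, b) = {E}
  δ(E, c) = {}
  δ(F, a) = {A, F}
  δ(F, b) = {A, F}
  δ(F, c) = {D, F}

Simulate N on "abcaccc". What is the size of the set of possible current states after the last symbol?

Start: {A}
read a: {D, E}
read b: {A, D, E}
read c: {A, E}
read a: {D, E, F}
read c: {A, D, F}
read c: {A, D, E, F}
read c: {A, D, E, F}
Final reachable set {A, D, E, F} has 4 states.

4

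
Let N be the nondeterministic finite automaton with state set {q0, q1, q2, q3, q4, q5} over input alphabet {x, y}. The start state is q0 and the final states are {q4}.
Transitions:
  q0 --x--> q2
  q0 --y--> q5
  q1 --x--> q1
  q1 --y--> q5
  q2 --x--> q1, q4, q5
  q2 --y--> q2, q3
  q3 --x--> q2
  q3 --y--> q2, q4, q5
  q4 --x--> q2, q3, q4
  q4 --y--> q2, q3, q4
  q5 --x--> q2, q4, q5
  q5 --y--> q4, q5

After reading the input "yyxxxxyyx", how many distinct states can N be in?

Start: {q0}
read y: {q5}
read y: {q4, q5}
read x: {q2, q3, q4, q5}
read x: {q1, q2, q3, q4, q5}
read x: {q1, q2, q3, q4, q5}
read x: {q1, q2, q3, q4, q5}
read y: {q2, q3, q4, q5}
read y: {q2, q3, q4, q5}
read x: {q1, q2, q3, q4, q5}
Final reachable set {q1, q2, q3, q4, q5} has 5 states.

5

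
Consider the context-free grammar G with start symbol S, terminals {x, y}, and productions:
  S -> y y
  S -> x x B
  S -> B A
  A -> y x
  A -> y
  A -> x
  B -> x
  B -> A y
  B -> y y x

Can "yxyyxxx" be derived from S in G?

no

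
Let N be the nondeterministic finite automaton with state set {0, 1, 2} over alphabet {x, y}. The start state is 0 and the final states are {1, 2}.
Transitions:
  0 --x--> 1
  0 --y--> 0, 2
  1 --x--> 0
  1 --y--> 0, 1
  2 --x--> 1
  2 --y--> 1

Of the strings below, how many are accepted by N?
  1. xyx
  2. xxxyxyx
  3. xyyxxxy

3

xyx: accepted
xxxyxyx: accepted
xyyxxxy: accepted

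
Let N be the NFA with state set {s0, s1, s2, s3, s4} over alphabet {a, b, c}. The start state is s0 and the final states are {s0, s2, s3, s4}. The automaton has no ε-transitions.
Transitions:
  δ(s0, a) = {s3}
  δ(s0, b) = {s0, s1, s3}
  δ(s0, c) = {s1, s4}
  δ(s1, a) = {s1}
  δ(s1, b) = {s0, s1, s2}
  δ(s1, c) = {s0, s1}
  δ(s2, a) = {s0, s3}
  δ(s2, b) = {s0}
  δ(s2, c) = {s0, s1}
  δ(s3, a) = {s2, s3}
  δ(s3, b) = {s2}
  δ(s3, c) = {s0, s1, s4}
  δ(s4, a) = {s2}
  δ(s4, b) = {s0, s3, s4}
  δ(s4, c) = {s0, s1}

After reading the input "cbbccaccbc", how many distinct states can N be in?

3

Start: {s0}
read c: {s1, s4}
read b: {s0, s1, s2, s3, s4}
read b: {s0, s1, s2, s3, s4}
read c: {s0, s1, s4}
read c: {s0, s1, s4}
read a: {s1, s2, s3}
read c: {s0, s1, s4}
read c: {s0, s1, s4}
read b: {s0, s1, s2, s3, s4}
read c: {s0, s1, s4}
Final reachable set {s0, s1, s4} has 3 states.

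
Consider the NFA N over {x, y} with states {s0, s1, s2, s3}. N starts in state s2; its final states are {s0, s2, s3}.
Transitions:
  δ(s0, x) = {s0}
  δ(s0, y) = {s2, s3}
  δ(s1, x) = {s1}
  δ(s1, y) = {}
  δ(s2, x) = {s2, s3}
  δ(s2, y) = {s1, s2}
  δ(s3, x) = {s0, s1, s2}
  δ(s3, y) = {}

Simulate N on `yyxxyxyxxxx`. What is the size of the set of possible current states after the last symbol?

4

Start: {s2}
read y: {s1, s2}
read y: {s1, s2}
read x: {s1, s2, s3}
read x: {s0, s1, s2, s3}
read y: {s1, s2, s3}
read x: {s0, s1, s2, s3}
read y: {s1, s2, s3}
read x: {s0, s1, s2, s3}
read x: {s0, s1, s2, s3}
read x: {s0, s1, s2, s3}
read x: {s0, s1, s2, s3}
Final reachable set {s0, s1, s2, s3} has 4 states.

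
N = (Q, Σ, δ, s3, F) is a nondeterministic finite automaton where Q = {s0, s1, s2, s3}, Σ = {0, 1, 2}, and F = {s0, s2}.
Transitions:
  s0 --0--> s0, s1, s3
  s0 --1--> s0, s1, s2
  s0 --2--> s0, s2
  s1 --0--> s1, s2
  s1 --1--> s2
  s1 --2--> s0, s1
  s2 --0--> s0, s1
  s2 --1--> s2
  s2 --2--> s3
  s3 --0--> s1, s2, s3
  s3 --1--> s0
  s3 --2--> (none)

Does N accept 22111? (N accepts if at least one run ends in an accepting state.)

Start: {s3}
read 2: {}
The reachable set is empty and stays empty for the remaining 4 symbols.
Reachable ∩ accepting = {} — empty.

rejected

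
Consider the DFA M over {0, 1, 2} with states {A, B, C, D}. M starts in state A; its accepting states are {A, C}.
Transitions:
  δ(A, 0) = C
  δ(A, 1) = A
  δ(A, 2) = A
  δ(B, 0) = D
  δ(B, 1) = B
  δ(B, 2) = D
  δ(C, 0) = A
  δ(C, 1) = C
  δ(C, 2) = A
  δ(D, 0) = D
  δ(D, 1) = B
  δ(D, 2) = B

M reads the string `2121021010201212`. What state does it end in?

A

A --2--> A
A --1--> A
A --2--> A
A --1--> A
A --0--> C
C --2--> A
A --1--> A
A --0--> C
C --1--> C
C --0--> A
A --2--> A
A --0--> C
C --1--> C
C --2--> A
A --1--> A
A --2--> A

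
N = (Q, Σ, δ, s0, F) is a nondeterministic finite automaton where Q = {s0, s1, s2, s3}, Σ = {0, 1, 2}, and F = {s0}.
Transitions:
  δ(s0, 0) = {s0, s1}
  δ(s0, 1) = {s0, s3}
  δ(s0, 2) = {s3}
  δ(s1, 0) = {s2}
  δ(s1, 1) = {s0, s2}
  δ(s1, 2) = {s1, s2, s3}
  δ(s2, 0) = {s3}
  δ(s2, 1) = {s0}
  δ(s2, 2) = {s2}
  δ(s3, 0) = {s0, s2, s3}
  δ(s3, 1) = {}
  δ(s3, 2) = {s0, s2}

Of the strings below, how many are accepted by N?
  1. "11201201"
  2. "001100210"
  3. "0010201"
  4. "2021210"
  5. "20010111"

"11201201": accepted
"001100210": accepted
"0010201": accepted
"2021210": accepted
"20010111": accepted

5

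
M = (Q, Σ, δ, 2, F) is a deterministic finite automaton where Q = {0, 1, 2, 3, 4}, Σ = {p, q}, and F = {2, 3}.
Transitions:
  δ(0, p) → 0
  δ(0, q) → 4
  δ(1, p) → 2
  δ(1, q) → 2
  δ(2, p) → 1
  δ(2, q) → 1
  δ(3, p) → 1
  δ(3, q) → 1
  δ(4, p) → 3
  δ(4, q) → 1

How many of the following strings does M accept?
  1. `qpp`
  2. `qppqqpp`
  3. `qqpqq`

0

`qpp`: rejected
`qppqqpp`: rejected
`qqpqq`: rejected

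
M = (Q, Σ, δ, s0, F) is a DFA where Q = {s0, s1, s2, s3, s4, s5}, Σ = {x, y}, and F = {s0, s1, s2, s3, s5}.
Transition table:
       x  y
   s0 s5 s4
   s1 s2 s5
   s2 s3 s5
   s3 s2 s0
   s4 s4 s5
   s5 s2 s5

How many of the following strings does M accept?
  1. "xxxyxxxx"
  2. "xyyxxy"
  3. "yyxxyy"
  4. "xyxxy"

"xxxyxxxx": accepted
"xyyxxy": accepted
"yyxxyy": rejected
"xyxxy": accepted

3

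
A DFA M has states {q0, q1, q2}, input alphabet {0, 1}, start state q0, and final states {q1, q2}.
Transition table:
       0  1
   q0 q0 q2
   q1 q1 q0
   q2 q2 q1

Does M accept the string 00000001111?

q0 --0--> q0
q0 --0--> q0
q0 --0--> q0
q0 --0--> q0
q0 --0--> q0
q0 --0--> q0
q0 --0--> q0
q0 --1--> q2
q2 --1--> q1
q1 --1--> q0
q0 --1--> q2
End in state q2, which is an accepting state.

accepted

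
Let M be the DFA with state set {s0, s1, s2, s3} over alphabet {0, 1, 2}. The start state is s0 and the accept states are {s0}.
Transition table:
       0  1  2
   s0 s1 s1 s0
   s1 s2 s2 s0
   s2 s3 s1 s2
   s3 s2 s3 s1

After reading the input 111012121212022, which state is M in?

s0 --1--> s1
s1 --1--> s2
s2 --1--> s1
s1 --0--> s2
s2 --1--> s1
s1 --2--> s0
s0 --1--> s1
s1 --2--> s0
s0 --1--> s1
s1 --2--> s0
s0 --1--> s1
s1 --2--> s0
s0 --0--> s1
s1 --2--> s0
s0 --2--> s0

s0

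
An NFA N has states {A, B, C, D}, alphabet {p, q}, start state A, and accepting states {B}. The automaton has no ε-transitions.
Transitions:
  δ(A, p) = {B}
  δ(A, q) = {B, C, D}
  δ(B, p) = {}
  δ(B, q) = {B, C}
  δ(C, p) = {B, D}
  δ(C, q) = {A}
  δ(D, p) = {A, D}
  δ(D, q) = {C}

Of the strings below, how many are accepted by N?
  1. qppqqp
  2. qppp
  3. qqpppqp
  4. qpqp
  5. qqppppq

qppqqp: accepted
qppp: accepted
qqpppqp: accepted
qpqp: accepted
qqppppq: accepted

5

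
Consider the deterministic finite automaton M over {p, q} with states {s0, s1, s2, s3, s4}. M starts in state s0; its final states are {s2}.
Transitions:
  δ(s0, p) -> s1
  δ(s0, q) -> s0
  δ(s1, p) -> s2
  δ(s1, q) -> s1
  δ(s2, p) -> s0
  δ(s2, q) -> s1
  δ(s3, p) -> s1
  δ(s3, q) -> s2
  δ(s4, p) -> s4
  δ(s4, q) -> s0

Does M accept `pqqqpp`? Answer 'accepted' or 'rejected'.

rejected

s0 --p--> s1
s1 --q--> s1
s1 --q--> s1
s1 --q--> s1
s1 --p--> s2
s2 --p--> s0
End in state s0, which is not an accepting state.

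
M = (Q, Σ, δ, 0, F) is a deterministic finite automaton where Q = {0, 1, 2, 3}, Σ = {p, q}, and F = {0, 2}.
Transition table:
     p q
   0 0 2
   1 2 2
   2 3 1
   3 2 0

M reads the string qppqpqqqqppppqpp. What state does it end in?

0 --q--> 2
2 --p--> 3
3 --p--> 2
2 --q--> 1
1 --p--> 2
2 --q--> 1
1 --q--> 2
2 --q--> 1
1 --q--> 2
2 --p--> 3
3 --p--> 2
2 --p--> 3
3 --p--> 2
2 --q--> 1
1 --p--> 2
2 --p--> 3

3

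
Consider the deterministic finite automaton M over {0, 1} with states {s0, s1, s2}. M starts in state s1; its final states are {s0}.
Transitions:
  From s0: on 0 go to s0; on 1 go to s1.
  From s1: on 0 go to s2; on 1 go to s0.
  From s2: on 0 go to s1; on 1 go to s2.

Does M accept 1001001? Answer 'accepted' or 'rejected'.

s1 --1--> s0
s0 --0--> s0
s0 --0--> s0
s0 --1--> s1
s1 --0--> s2
s2 --0--> s1
s1 --1--> s0
End in state s0, which is an accepting state.

accepted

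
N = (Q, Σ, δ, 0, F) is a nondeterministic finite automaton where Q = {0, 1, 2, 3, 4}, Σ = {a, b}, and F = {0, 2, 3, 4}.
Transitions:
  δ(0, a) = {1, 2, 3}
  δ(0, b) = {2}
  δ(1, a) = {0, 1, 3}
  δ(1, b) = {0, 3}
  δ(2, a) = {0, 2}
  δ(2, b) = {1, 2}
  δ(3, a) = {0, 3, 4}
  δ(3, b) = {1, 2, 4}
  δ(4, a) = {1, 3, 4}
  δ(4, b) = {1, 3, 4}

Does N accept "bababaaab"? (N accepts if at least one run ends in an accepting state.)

accepted

Start: {0}
read b: {2}
read a: {0, 2}
read b: {1, 2}
read a: {0, 1, 2, 3}
read b: {0, 1, 2, 3, 4}
read a: {0, 1, 2, 3, 4}
read a: {0, 1, 2, 3, 4}
read a: {0, 1, 2, 3, 4}
read b: {0, 1, 2, 3, 4}
Reachable ∩ accepting = {0, 2, 3, 4} — nonempty.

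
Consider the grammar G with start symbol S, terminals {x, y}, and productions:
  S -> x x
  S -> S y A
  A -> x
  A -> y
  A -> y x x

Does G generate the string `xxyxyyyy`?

S ⇒ SyA ⇒ SyAyA ⇒ SyAyAyA ⇒ xxyAyAyA ⇒ xxyxyAyA ⇒ xxyxyyyA ⇒ xxyxyyyy

yes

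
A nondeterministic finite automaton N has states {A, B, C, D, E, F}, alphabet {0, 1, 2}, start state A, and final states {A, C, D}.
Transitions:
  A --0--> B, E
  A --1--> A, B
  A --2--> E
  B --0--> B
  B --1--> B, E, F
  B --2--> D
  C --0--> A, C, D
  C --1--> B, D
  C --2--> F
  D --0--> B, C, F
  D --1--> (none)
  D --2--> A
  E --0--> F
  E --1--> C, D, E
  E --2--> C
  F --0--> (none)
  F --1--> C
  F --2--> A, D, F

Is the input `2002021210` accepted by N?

rejected

Start: {A}
read 2: {E}
read 0: {F}
read 0: {}
The reachable set is empty and stays empty for the remaining 7 symbols.
Reachable ∩ accepting = {} — empty.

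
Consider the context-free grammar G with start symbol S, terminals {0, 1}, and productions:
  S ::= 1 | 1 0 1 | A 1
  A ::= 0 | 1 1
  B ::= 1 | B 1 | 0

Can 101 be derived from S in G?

S ⇒ 101

yes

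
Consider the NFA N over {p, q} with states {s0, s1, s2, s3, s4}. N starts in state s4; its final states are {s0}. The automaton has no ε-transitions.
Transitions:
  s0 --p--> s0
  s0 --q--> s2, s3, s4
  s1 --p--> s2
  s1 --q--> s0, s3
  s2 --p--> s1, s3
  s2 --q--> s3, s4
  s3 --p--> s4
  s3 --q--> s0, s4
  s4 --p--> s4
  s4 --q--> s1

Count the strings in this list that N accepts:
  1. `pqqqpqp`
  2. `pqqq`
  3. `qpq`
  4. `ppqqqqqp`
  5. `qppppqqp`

`pqqqpqp`: accepted
`pqqq`: accepted
`qpq`: rejected
`ppqqqqqp`: accepted
`qppppqqp`: accepted

4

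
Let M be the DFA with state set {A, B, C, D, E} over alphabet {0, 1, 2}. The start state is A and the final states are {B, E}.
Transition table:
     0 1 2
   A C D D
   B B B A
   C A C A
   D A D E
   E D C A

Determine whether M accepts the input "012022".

rejected

A --0--> C
C --1--> C
C --2--> A
A --0--> C
C --2--> A
A --2--> D
End in state D, which is not an accepting state.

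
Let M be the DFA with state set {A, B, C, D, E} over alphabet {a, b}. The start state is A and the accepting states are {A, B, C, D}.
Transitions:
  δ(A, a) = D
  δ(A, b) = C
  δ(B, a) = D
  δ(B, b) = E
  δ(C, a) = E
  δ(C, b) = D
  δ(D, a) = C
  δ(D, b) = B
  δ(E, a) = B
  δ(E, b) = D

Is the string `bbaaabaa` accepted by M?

accepted

A --b--> C
C --b--> D
D --a--> C
C --a--> E
E --a--> B
B --b--> E
E --a--> B
B --a--> D
End in state D, which is an accepting state.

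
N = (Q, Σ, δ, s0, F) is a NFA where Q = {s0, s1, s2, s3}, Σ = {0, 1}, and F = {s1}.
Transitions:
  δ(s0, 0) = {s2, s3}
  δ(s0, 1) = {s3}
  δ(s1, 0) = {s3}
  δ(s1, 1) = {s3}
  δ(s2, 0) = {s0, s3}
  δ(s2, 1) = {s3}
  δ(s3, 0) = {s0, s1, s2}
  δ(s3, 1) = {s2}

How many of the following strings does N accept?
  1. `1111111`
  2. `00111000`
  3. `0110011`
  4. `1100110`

2

`1111111`: rejected
`00111000`: accepted
`0110011`: rejected
`1100110`: accepted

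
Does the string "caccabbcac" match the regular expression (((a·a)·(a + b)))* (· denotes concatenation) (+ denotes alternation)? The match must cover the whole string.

no

caccabbcac cannot be split into zero or more pieces each matching ((a·a)·(a+b)).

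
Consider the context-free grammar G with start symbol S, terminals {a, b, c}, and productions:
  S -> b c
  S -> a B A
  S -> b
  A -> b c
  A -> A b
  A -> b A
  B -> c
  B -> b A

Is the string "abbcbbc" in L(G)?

S ⇒ aBA ⇒ abAA ⇒ abbcA ⇒ abbcbA ⇒ abbcbbc

yes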